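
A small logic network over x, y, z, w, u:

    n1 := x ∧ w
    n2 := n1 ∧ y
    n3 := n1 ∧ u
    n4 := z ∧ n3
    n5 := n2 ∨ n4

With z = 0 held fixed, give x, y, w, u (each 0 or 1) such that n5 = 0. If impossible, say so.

x=0 y=0 w=0 u=0

n5 = n2 ∨ n4 must be 0, so both n2 = 0 and n4 = 0.
Check with z = 0 and x=0, y=0, w=0, u=0:
n1 = x ∧ w = 0 ∧ 0 = 0
n2 = n1 ∧ y = 0 ∧ 0 = 0
n3 = n1 ∧ u = 0 ∧ 0 = 0
n4 = z ∧ n3 = 0 ∧ 0 = 0
n5 = n2 ∨ n4 = 0 ∨ 0 = 0
So n5 = 0.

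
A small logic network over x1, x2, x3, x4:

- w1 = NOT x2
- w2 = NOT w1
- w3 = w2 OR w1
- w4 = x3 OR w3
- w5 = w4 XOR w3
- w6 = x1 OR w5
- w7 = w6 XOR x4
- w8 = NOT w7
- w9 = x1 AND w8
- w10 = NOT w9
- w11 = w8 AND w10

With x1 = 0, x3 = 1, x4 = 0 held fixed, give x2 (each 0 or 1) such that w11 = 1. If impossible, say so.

w11 = w8 AND w10 must be 1, so both w8 = 1 and w10 = 1.
Check with x1 = 0, x3 = 1, x4 = 0 and x2=0:
w1 = NOT x2 = NOT 0 = 1
w2 = NOT w1 = NOT 1 = 0
w3 = w2 OR w1 = 0 OR 1 = 1
w4 = x3 OR w3 = 1 OR 1 = 1
w5 = w4 XOR w3 = 1 XOR 1 = 0
w6 = x1 OR w5 = 0 OR 0 = 0
w7 = w6 XOR x4 = 0 XOR 0 = 0
w8 = NOT w7 = NOT 0 = 1
w9 = x1 AND w8 = 0 AND 1 = 0
w10 = NOT w9 = NOT 0 = 1
w11 = w8 AND w10 = 1 AND 1 = 1
So w11 = 1.

x2=0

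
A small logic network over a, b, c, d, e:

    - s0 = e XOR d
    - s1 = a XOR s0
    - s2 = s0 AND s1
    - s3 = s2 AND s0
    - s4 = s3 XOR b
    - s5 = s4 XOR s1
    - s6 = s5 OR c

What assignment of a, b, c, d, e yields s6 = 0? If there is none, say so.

s6 = s5 OR c must be 0, so both s5 = 0 and c = 0.
Check with a=1 b=0 c=0 d=0 e=1:
s0 = e XOR d = 1 XOR 0 = 1
s1 = a XOR s0 = 1 XOR 1 = 0
s2 = s0 AND s1 = 1 AND 0 = 0
s3 = s2 AND s0 = 0 AND 1 = 0
s4 = s3 XOR b = 0 XOR 0 = 0
s5 = s4 XOR s1 = 0 XOR 0 = 0
s6 = s5 OR c = 0 OR 0 = 0
So s6 = 0 as required.

a=1 b=0 c=0 d=0 e=1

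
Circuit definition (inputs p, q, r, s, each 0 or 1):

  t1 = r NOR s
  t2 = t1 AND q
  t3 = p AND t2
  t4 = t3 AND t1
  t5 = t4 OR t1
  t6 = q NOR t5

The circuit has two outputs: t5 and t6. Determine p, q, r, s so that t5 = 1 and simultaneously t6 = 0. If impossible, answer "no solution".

p=1, q=0, r=0, s=0

Check with p=1, q=0, r=0, s=0:
t1 = r NOR s = 0 NOR 0 = 1
t2 = t1 AND q = 1 AND 0 = 0
t3 = p AND t2 = 1 AND 0 = 0
t4 = t3 AND t1 = 0 AND 1 = 0
t5 = t4 OR t1 = 0 OR 1 = 1
t6 = q NOR t5 = 0 NOR 1 = 0
So t5 = 1 and t6 = 0.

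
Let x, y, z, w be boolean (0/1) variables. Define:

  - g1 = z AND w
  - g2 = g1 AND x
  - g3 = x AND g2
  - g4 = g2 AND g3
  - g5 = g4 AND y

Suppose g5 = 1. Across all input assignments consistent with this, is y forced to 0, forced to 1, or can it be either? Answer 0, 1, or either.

g5 = g4 AND y must be 1, so both g4 = 1 and y = 1.
g4 = g2 AND g3 must be 1, so both g2 = 1 and g3 = 1.
g2 = g1 AND x must be 1, so both g1 = 1 and x = 1.
Every assignment with g5 = 1 has y = 1; there are 1 such assignment(s).
  x=1, y=1, z=1, w=1

1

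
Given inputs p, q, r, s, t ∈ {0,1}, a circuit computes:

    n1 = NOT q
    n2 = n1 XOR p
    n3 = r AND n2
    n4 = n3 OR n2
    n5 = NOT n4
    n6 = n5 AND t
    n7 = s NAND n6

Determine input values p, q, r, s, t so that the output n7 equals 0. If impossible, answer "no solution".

p=0, q=1, r=0, s=1, t=1

n7 = s NAND n6 must be 0, so both s = 1 and n6 = 1.
n6 = n5 AND t must be 1, so both n5 = 1 and t = 1.
Check with p=0, q=1, r=0, s=1, t=1:
n1 = NOT q = NOT 1 = 0
n2 = n1 XOR p = 0 XOR 0 = 0
n3 = r AND n2 = 0 AND 0 = 0
n4 = n3 OR n2 = 0 OR 0 = 0
n5 = NOT n4 = NOT 0 = 1
n6 = n5 AND t = 1 AND 1 = 1
n7 = s NAND n6 = 1 NAND 1 = 0
So n7 = 0 as required.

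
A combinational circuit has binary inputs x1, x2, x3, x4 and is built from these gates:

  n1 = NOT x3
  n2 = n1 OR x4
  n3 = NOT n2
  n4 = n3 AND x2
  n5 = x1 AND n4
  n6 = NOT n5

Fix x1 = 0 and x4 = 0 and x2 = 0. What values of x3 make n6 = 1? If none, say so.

x3=1

Check with x1 = 0 and x4 = 0 and x2 = 0 and x3=1:
n1 = NOT x3 = NOT 1 = 0
n2 = n1 OR x4 = 0 OR 0 = 0
n3 = NOT n2 = NOT 0 = 1
n4 = n3 AND x2 = 1 AND 0 = 0
n5 = x1 AND n4 = 0 AND 0 = 0
n6 = NOT n5 = NOT 0 = 1
So n6 = 1.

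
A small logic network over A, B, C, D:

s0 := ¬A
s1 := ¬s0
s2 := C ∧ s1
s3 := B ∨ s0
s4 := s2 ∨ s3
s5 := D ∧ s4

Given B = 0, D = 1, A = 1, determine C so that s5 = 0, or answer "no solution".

C=0

Check with B = 0, D = 1, A = 1 and C=0:
s0 = ¬A = ¬1 = 0
s1 = ¬s0 = ¬0 = 1
s2 = C ∧ s1 = 0 ∧ 1 = 0
s3 = B ∨ s0 = 0 ∨ 0 = 0
s4 = s2 ∨ s3 = 0 ∨ 0 = 0
s5 = D ∧ s4 = 1 ∧ 0 = 0
So s5 = 0.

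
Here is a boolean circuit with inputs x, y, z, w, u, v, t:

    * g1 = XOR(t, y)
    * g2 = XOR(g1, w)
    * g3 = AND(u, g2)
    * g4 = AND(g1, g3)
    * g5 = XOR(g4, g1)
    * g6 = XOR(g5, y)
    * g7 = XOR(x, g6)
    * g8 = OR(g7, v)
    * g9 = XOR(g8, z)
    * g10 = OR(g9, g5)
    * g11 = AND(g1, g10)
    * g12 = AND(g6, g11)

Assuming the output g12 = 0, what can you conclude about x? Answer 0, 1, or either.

Both values of x occur among assignments with g12 = 0:
  x=0: x=0, y=0, z=0, w=0, u=0, v=0, t=0
  x=1: x=1, y=0, z=0, w=0, u=0, v=0, t=0

either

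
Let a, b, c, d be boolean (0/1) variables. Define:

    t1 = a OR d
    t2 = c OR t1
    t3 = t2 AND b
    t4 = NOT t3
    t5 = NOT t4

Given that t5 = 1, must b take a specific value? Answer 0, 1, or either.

1

t5 = NOT t4 must be 1, so t4 = 0.
t4 = NOT t3 must be 0, so t3 = 1.
t3 = t2 AND b must be 1, so both t2 = 1 and b = 1.
Every assignment with t5 = 1 has b = 1; there are 7 such assignment(s).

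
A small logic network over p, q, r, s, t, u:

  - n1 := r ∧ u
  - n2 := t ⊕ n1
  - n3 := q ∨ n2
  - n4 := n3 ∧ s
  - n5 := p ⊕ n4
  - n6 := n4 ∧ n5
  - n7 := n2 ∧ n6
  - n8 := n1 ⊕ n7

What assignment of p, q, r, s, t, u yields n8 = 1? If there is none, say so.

p=0, q=1, r=1, s=1, t=1, u=1

n8 = n1 ⊕ n7 must be 1, so n1 and n7 differ.
Check with p=0, q=1, r=1, s=1, t=1, u=1:
n1 = r ∧ u = 1 ∧ 1 = 1
n2 = t ⊕ n1 = 1 ⊕ 1 = 0
n3 = q ∨ n2 = 1 ∨ 0 = 1
n4 = n3 ∧ s = 1 ∧ 1 = 1
n5 = p ⊕ n4 = 0 ⊕ 1 = 1
n6 = n4 ∧ n5 = 1 ∧ 1 = 1
n7 = n2 ∧ n6 = 0 ∧ 1 = 0
n8 = n1 ⊕ n7 = 1 ⊕ 0 = 1
So n8 = 1 as required.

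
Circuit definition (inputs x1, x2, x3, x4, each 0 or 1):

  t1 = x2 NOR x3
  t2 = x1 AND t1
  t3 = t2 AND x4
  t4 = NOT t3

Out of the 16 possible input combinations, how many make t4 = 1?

15

t4 = NOT t3 must be 1, so t3 = 0.
Enumerating the 16 input combinations, 15 give t4 = 1 and 1 give t4 = 0.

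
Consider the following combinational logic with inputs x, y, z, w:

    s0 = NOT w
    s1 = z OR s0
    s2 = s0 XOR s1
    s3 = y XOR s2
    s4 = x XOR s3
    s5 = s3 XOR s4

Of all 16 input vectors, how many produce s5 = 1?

s5 = s3 XOR s4 must be 1, so s3 and s4 differ.
Enumerating the 16 input combinations, 8 give s5 = 1 and 8 give s5 = 0.

8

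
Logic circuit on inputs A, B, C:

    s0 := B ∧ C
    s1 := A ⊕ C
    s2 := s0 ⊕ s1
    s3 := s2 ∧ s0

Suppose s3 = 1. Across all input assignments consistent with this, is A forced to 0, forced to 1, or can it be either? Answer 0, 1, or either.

1

s3 = s2 ∧ s0 must be 1, so both s2 = 1 and s0 = 1.
s2 = s0 ⊕ s1 must be 1, so s0 and s1 differ.
s0 = B ∧ C must be 1, so both B = 1 and C = 1.
Every assignment with s3 = 1 has A = 1; there are 1 such assignment(s).
  A=1, B=1, C=1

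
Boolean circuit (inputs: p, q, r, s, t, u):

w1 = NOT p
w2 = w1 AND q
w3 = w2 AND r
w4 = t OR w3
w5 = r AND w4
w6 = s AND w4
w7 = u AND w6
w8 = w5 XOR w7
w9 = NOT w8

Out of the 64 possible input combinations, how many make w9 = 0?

19

w9 = NOT w8 must be 0, so w8 = 1.
w8 = w5 XOR w7 must be 1, so w5 and w7 differ.
Enumerating the 64 input combinations, 19 give w9 = 0 and 45 give w9 = 1.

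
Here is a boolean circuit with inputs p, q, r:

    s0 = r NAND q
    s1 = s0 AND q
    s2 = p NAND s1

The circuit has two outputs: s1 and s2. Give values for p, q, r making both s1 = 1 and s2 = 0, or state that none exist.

Check with p=1 q=1 r=0:
s0 = r NAND q = 0 NAND 1 = 1
s1 = s0 AND q = 1 AND 1 = 1
s2 = p NAND s1 = 1 NAND 1 = 0
So s1 = 1 and s2 = 0.

p=1 q=1 r=0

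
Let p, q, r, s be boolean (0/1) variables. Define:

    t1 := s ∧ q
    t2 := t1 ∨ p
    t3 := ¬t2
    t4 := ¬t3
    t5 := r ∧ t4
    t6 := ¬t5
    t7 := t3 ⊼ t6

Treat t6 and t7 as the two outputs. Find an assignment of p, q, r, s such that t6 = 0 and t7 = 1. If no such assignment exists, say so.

p=1, q=0, r=1, s=0

Check with p=1, q=0, r=1, s=0:
t1 = s ∧ q = 0 ∧ 0 = 0
t2 = t1 ∨ p = 0 ∨ 1 = 1
t3 = ¬t2 = ¬1 = 0
t4 = ¬t3 = ¬0 = 1
t5 = r ∧ t4 = 1 ∧ 1 = 1
t6 = ¬t5 = ¬1 = 0
t7 = t3 ⊼ t6 = 0 ⊼ 0 = 1
So t6 = 0 and t7 = 1.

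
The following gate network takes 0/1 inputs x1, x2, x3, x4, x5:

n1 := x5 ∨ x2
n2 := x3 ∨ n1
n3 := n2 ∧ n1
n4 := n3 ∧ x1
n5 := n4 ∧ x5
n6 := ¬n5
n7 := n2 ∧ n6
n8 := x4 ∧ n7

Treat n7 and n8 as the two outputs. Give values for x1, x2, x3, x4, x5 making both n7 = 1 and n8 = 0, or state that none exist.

x1=0, x2=1, x3=1, x4=0, x5=1

Check with x1=0, x2=1, x3=1, x4=0, x5=1:
n1 = x5 ∨ x2 = 1 ∨ 1 = 1
n2 = x3 ∨ n1 = 1 ∨ 1 = 1
n3 = n2 ∧ n1 = 1 ∧ 1 = 1
n4 = n3 ∧ x1 = 1 ∧ 0 = 0
n5 = n4 ∧ x5 = 0 ∧ 1 = 0
n6 = ¬n5 = ¬0 = 1
n7 = n2 ∧ n6 = 1 ∧ 1 = 1
n8 = x4 ∧ n7 = 0 ∧ 1 = 0
So n7 = 1 and n8 = 0.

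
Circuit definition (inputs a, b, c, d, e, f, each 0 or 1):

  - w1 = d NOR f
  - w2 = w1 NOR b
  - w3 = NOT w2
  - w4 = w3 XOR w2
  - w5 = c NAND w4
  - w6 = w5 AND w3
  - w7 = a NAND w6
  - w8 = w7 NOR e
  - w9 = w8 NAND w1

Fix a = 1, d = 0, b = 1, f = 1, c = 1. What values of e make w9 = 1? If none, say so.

w9 = w8 NAND w1 must be 1, so at least one of w8, w1 is 0.
Check with a = 1, d = 0, b = 1, f = 1, c = 1 and e=1:
w1 = d NOR f = 0 NOR 1 = 0
w2 = w1 NOR b = 0 NOR 1 = 0
w3 = NOT w2 = NOT 0 = 1
w4 = w3 XOR w2 = 1 XOR 0 = 1
w5 = c NAND w4 = 1 NAND 1 = 0
w6 = w5 AND w3 = 0 AND 1 = 0
w7 = a NAND w6 = 1 NAND 0 = 1
w8 = w7 NOR e = 1 NOR 1 = 0
w9 = w8 NAND w1 = 0 NAND 0 = 1
So w9 = 1.

e=1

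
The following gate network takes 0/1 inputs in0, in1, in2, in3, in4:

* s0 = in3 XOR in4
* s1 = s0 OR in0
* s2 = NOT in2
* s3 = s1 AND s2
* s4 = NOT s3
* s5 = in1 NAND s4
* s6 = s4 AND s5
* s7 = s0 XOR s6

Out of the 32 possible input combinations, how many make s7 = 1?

18

s7 = s0 XOR s6 must be 1, so s0 and s6 differ.
Enumerating the 32 input combinations, 18 give s7 = 1 and 14 give s7 = 0.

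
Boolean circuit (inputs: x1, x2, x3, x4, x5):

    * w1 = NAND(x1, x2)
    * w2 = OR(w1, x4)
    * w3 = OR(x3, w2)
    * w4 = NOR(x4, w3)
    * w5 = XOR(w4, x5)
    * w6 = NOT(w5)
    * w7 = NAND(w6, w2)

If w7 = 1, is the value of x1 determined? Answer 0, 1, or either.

Both values of x1 occur among assignments with w7 = 1:
  x1=0: x1=0, x2=0, x3=0, x4=0, x5=1
  x1=1: x1=1, x2=0, x3=0, x4=0, x5=1

either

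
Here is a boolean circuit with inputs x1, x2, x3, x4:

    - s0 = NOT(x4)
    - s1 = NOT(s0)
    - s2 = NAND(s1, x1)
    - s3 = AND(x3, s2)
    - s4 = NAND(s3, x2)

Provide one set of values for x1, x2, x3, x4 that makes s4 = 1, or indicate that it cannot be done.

x1=1, x2=0, x3=0, x4=0

s4 = NAND(s3, x2) must be 1, so at least one of s3, x2 is 0.
Check with x1=1, x2=0, x3=0, x4=0:
s0 = NOT(x4) = NOT 0 = 1
s1 = NOT(s0) = NOT 1 = 0
s2 = NAND(s1, x1) = NAND(0, 1) = 1
s3 = AND(x3, s2) = AND(0, 1) = 0
s4 = NAND(s3, x2) = NAND(0, 0) = 1
So s4 = 1 as required.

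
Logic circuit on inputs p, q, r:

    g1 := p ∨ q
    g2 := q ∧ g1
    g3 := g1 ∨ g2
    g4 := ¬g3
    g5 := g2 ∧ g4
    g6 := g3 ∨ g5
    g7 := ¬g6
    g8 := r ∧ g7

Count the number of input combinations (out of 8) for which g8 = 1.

1

g8 = r ∧ g7 must be 1, so both r = 1 and g7 = 1.
g7 = ¬g6 must be 1, so g6 = 0.
g6 = g3 ∨ g5 must be 0, so both g3 = 0 and g5 = 0.
Satisfying assignments:
  p=0, q=0, r=1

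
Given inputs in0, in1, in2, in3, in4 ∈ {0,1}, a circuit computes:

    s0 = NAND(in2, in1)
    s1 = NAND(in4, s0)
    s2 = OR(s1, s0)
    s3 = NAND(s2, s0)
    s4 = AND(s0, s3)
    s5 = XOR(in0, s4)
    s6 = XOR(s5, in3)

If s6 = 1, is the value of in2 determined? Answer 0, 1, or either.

Both values of in2 occur among assignments with s6 = 1:
  in2=0: in0=0, in1=0, in2=0, in3=1, in4=0
  in2=1: in0=0, in1=0, in2=1, in3=1, in4=0

either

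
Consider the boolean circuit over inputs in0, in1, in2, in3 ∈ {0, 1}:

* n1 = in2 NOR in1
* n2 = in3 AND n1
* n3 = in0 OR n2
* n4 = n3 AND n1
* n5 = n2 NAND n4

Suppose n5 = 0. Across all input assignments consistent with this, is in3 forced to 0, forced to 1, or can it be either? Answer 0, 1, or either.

n5 = n2 NAND n4 must be 0, so both n2 = 1 and n4 = 1.
n2 = in3 AND n1 must be 1, so both in3 = 1 and n1 = 1.
n4 = n3 AND n1 must be 1, so both n3 = 1 and n1 = 1.
Every assignment with n5 = 0 has in3 = 1; there are 2 such assignment(s).
  in0=0, in1=0, in2=0, in3=1
  in0=1, in1=0, in2=0, in3=1

1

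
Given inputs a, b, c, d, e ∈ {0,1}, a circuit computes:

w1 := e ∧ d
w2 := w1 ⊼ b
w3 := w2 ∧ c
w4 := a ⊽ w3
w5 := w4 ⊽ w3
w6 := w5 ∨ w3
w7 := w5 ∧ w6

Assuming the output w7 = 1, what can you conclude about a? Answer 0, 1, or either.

w7 = w5 ∧ w6 must be 1, so both w5 = 1 and w6 = 1.
Every assignment with w7 = 1 has a = 1; there are 9 such assignment(s).

1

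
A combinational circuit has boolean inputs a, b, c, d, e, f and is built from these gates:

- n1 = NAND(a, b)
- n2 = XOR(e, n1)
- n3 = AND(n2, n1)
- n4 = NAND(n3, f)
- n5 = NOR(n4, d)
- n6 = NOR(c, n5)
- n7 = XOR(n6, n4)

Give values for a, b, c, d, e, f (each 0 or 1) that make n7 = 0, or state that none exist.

a=1, b=1, c=0, d=1, e=0, f=1

n7 = XOR(n6, n4) must be 0, so n6 and n4 are equal.
Check with a=1, b=1, c=0, d=1, e=0, f=1:
n1 = NAND(a, b) = NAND(1, 1) = 0
n2 = XOR(e, n1) = XOR(0, 0) = 0
n3 = AND(n2, n1) = AND(0, 0) = 0
n4 = NAND(n3, f) = NAND(0, 1) = 1
n5 = NOR(n4, d) = NOR(1, 1) = 0
n6 = NOR(c, n5) = NOR(0, 0) = 1
n7 = XOR(n6, n4) = XOR(1, 1) = 0
So n7 = 0 as required.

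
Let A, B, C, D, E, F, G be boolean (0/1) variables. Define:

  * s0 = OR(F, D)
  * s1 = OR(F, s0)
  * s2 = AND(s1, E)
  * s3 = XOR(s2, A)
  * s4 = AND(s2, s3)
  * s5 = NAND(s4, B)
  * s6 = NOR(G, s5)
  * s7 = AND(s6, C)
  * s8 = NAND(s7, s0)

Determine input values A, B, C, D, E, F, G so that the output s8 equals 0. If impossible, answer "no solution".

A=0, B=1, C=1, D=1, E=1, F=0, G=0

Check with A=0, B=1, C=1, D=1, E=1, F=0, G=0:
s0 = OR(F, D) = OR(0, 1) = 1
s1 = OR(F, s0) = OR(0, 1) = 1
s2 = AND(s1, E) = AND(1, 1) = 1
s3 = XOR(s2, A) = XOR(1, 0) = 1
s4 = AND(s2, s3) = AND(1, 1) = 1
s5 = NAND(s4, B) = NAND(1, 1) = 0
s6 = NOR(G, s5) = NOR(0, 0) = 1
s7 = AND(s6, C) = AND(1, 1) = 1
s8 = NAND(s7, s0) = NAND(1, 1) = 0
So s8 = 0 as required.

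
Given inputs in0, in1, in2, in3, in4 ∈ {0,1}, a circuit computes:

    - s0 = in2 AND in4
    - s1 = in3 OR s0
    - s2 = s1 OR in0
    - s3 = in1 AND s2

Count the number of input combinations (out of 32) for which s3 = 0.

s3 = in1 AND s2 must be 0, so at least one of in1, s2 is 0.
Enumerating the 32 input combinations, 19 give s3 = 0 and 13 give s3 = 1.

19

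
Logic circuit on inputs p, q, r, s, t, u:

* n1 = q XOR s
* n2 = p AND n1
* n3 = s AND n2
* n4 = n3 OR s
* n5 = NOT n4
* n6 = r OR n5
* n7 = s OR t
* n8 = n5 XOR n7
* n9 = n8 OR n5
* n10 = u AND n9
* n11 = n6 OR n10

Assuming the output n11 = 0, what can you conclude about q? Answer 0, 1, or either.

Both values of q occur among assignments with n11 = 0:
  q=0: p=0, q=0, r=0, s=1, t=0, u=0
  q=1: p=0, q=1, r=0, s=1, t=0, u=0

either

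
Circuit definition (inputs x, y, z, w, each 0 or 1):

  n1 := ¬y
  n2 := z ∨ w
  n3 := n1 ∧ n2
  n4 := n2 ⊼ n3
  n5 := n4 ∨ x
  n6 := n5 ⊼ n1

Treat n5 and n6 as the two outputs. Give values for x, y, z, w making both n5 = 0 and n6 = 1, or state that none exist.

x=0, y=0, z=1, w=0

Check with x=0, y=0, z=1, w=0:
n1 = ¬y = ¬0 = 1
n2 = z ∨ w = 1 ∨ 0 = 1
n3 = n1 ∧ n2 = 1 ∧ 1 = 1
n4 = n2 ⊼ n3 = 1 ⊼ 1 = 0
n5 = n4 ∨ x = 0 ∨ 0 = 0
n6 = n5 ⊼ n1 = 0 ⊼ 1 = 1
So n5 = 0 and n6 = 1.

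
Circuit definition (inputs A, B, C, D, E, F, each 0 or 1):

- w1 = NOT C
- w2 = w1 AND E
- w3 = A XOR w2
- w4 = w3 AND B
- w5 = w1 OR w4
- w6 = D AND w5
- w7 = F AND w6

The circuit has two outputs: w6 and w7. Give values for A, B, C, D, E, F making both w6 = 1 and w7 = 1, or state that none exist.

Check with A=0, B=1, C=0, D=1, E=1, F=1:
w1 = NOT C = NOT 0 = 1
w2 = w1 AND E = 1 AND 1 = 1
w3 = A XOR w2 = 0 XOR 1 = 1
w4 = w3 AND B = 1 AND 1 = 1
w5 = w1 OR w4 = 1 OR 1 = 1
w6 = D AND w5 = 1 AND 1 = 1
w7 = F AND w6 = 1 AND 1 = 1
So w6 = 1 and w7 = 1.

A=0, B=1, C=0, D=1, E=1, F=1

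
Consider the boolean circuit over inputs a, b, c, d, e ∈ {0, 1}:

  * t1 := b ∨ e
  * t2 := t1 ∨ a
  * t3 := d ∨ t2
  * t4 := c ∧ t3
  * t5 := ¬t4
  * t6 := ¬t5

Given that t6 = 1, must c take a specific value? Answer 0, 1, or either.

t6 = ¬t5 must be 1, so t5 = 0.
t5 = ¬t4 must be 0, so t4 = 1.
t4 = c ∧ t3 must be 1, so both c = 1 and t3 = 1.
Every assignment with t6 = 1 has c = 1; there are 15 such assignment(s).

1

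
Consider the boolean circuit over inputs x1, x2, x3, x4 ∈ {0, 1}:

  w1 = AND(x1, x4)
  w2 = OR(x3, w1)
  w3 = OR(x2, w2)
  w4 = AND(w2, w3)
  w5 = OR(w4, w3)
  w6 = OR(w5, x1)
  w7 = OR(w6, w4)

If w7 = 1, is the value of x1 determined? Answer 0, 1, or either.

Both values of x1 occur among assignments with w7 = 1:
  x1=0: x1=0, x2=0, x3=1, x4=0
  x1=1: x1=1, x2=0, x3=0, x4=0

either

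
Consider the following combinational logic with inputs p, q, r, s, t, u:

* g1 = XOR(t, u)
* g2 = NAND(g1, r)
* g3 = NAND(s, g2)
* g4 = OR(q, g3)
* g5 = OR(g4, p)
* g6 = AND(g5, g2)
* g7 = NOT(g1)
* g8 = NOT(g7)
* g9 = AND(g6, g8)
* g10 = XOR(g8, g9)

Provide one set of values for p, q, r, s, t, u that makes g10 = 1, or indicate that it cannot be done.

g10 = XOR(g8, g9) must be 1, so g8 and g9 differ.
Check with p=1, q=1, r=1, s=0, t=1, u=0:
g1 = XOR(t, u) = XOR(1, 0) = 1
g2 = NAND(g1, r) = NAND(1, 1) = 0
g3 = NAND(s, g2) = NAND(0, 0) = 1
g4 = OR(q, g3) = OR(1, 1) = 1
g5 = OR(g4, p) = OR(1, 1) = 1
g6 = AND(g5, g2) = AND(1, 0) = 0
g7 = NOT(g1) = NOT 1 = 0
g8 = NOT(g7) = NOT 0 = 1
g9 = AND(g6, g8) = AND(0, 1) = 0
g10 = XOR(g8, g9) = XOR(1, 0) = 1
So g10 = 1 as required.

p=1, q=1, r=1, s=0, t=1, u=0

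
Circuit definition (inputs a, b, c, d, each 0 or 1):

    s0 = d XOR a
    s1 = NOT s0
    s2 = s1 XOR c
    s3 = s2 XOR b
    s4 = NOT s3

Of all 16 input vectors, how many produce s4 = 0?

s4 = NOT s3 must be 0, so s3 = 1.
s3 = s2 XOR b must be 1, so s2 and b differ.
Enumerating the 16 input combinations, 8 give s4 = 0 and 8 give s4 = 1.

8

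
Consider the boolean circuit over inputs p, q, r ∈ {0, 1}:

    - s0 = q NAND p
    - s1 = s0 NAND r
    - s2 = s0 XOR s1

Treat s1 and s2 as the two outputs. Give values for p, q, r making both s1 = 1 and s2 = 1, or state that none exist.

p=1, q=1, r=1

Check with p=1, q=1, r=1:
s0 = q NAND p = 1 NAND 1 = 0
s1 = s0 NAND r = 0 NAND 1 = 1
s2 = s0 XOR s1 = 0 XOR 1 = 1
So s1 = 1 and s2 = 1.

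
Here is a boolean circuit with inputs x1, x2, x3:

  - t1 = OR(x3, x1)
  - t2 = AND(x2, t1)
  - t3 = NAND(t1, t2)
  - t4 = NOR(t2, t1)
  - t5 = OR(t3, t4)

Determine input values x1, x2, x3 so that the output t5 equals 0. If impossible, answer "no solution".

x1=1 x2=1 x3=0

Check with x1=1 x2=1 x3=0:
t1 = OR(x3, x1) = OR(0, 1) = 1
t2 = AND(x2, t1) = AND(1, 1) = 1
t3 = NAND(t1, t2) = NAND(1, 1) = 0
t4 = NOR(t2, t1) = NOR(1, 1) = 0
t5 = OR(t3, t4) = OR(0, 0) = 0
So t5 = 0 as required.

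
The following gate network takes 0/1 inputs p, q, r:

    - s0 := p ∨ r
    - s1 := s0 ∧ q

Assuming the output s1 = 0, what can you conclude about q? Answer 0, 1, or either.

either

Both values of q occur among assignments with s1 = 0:
  q=0: p=0, q=0, r=0
  q=1: p=0, q=1, r=0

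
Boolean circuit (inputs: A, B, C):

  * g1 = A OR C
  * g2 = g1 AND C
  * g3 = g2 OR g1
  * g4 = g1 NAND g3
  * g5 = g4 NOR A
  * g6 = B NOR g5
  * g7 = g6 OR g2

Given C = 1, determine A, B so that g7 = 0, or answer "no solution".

With C = 1 fixed, none of the 4 settings of A, B give g7 = 0.
For example, with A=1, B=1:
g1 = A OR C = 1 OR 1 = 1
g2 = g1 AND C = 1 AND 1 = 1
g3 = g2 OR g1 = 1 OR 1 = 1
g4 = g1 NAND g3 = 1 NAND 1 = 0
g5 = g4 NOR A = 0 NOR 1 = 0
g6 = B NOR g5 = 1 NOR 0 = 0
g7 = g6 OR g2 = 0 OR 1 = 1
giving g7 = 1 ≠ 0.

no solution exists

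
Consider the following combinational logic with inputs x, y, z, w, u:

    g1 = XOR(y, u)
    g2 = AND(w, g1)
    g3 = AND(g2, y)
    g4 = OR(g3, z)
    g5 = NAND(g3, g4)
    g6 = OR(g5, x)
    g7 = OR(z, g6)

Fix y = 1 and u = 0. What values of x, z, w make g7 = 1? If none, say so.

x=0, z=1, w=1

g7 = OR(z, g6) must be 1, so at least one of z, g6 is 1.
Check with y = 1 and u = 0 and x=0, z=1, w=1:
g1 = XOR(y, u) = XOR(1, 0) = 1
g2 = AND(w, g1) = AND(1, 1) = 1
g3 = AND(g2, y) = AND(1, 1) = 1
g4 = OR(g3, z) = OR(1, 1) = 1
g5 = NAND(g3, g4) = NAND(1, 1) = 0
g6 = OR(g5, x) = OR(0, 0) = 0
g7 = OR(z, g6) = OR(1, 0) = 1
So g7 = 1.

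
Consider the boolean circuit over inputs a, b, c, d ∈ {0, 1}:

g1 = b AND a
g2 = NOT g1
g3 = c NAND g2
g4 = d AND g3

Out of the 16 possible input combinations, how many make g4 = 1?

5

g4 = d AND g3 must be 1, so both d = 1 and g3 = 1.
Satisfying assignments:
  a=0, b=0, c=0, d=1
  a=0, b=1, c=0, d=1
  a=1, b=0, c=0, d=1
  a=1, b=1, c=0, d=1
  a=1, b=1, c=1, d=1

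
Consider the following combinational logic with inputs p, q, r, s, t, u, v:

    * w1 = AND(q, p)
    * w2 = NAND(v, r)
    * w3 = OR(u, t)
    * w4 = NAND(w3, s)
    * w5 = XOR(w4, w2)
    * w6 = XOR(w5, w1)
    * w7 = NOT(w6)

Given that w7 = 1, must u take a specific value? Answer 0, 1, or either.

either

Both values of u occur among assignments with w7 = 1:
  u=0: p=0, q=0, r=0, s=0, t=0, u=0, v=0
  u=1: p=0, q=0, r=0, s=0, t=0, u=1, v=0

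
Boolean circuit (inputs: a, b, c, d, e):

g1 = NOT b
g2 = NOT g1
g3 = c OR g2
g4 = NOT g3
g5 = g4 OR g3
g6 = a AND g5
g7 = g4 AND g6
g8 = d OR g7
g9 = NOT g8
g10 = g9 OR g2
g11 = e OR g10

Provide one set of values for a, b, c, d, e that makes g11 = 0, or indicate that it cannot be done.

g11 = e OR g10 must be 0, so both e = 0 and g10 = 0.
g10 = g9 OR g2 must be 0, so both g9 = 0 and g2 = 0.
Check with a=1, b=0, c=0, d=1, e=0:
g1 = NOT b = NOT 0 = 1
g2 = NOT g1 = NOT 1 = 0
g3 = c OR g2 = 0 OR 0 = 0
g4 = NOT g3 = NOT 0 = 1
g5 = g4 OR g3 = 1 OR 0 = 1
g6 = a AND g5 = 1 AND 1 = 1
g7 = g4 AND g6 = 1 AND 1 = 1
g8 = d OR g7 = 1 OR 1 = 1
g9 = NOT g8 = NOT 1 = 0
g10 = g9 OR g2 = 0 OR 0 = 0
g11 = e OR g10 = 0 OR 0 = 0
So g11 = 0 as required.

a=1, b=0, c=0, d=1, e=0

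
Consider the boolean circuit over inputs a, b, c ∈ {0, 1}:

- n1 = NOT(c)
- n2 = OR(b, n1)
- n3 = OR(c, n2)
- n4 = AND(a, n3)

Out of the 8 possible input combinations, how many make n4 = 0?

4

n4 = AND(a, n3) must be 0, so at least one of a, n3 is 0.
Satisfying assignments:
  a=0, b=0, c=0
  a=0, b=0, c=1
  a=0, b=1, c=0
  a=0, b=1, c=1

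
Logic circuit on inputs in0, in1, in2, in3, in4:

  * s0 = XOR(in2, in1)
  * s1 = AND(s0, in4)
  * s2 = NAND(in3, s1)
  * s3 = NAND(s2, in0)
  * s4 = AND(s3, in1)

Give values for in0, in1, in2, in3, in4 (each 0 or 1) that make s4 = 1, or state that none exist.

s4 = AND(s3, in1) must be 1, so both s3 = 1 and in1 = 1.
s3 = NAND(s2, in0) must be 1, so at least one of s2, in0 is 0.
Check with in0=0, in1=1, in2=0, in3=0, in4=1:
s0 = XOR(in2, in1) = XOR(0, 1) = 1
s1 = AND(s0, in4) = AND(1, 1) = 1
s2 = NAND(in3, s1) = NAND(0, 1) = 1
s3 = NAND(s2, in0) = NAND(1, 0) = 1
s4 = AND(s3, in1) = AND(1, 1) = 1
So s4 = 1 as required.

in0=0, in1=1, in2=0, in3=0, in4=1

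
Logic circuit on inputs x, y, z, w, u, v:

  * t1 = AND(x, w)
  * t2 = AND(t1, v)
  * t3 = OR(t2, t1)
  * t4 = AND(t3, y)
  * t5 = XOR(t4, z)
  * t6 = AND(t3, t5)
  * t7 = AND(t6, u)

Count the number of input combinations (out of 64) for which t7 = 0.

60

t7 = AND(t6, u) must be 0, so at least one of t6, u is 0.
Enumerating the 64 input combinations, 60 give t7 = 0 and 4 give t7 = 1.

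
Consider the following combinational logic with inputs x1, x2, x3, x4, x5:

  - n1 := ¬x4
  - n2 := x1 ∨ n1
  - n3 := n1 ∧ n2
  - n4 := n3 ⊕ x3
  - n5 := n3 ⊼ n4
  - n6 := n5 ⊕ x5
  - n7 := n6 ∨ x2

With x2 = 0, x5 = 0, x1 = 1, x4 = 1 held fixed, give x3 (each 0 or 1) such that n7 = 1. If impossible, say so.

x3=1

n7 = n6 ∨ x2 must be 1, so at least one of n6, x2 is 1.
Check with x2 = 0, x5 = 0, x1 = 1, x4 = 1 and x3=1:
n1 = ¬x4 = ¬1 = 0
n2 = x1 ∨ n1 = 1 ∨ 0 = 1
n3 = n1 ∧ n2 = 0 ∧ 1 = 0
n4 = n3 ⊕ x3 = 0 ⊕ 1 = 1
n5 = n3 ⊼ n4 = 0 ⊼ 1 = 1
n6 = n5 ⊕ x5 = 1 ⊕ 0 = 1
n7 = n6 ∨ x2 = 1 ∨ 0 = 1
So n7 = 1.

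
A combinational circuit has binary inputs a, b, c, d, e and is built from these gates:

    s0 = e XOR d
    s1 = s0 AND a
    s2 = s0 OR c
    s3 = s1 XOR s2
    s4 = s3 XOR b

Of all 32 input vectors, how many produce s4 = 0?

16

s4 = s3 XOR b must be 0, so s3 and b are equal.
Enumerating the 32 input combinations, 16 give s4 = 0 and 16 give s4 = 1.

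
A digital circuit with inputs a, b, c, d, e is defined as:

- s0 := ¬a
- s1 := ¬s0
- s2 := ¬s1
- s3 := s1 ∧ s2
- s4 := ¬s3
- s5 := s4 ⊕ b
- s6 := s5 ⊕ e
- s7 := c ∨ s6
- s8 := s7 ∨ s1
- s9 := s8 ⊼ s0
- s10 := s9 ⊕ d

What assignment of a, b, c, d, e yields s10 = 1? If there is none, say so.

Check with a=0 b=1 c=1 d=1 e=1:
s0 = ¬a = ¬0 = 1
s1 = ¬s0 = ¬1 = 0
s2 = ¬s1 = ¬0 = 1
s3 = s1 ∧ s2 = 0 ∧ 1 = 0
s4 = ¬s3 = ¬0 = 1
s5 = s4 ⊕ b = 1 ⊕ 1 = 0
s6 = s5 ⊕ e = 0 ⊕ 1 = 1
s7 = c ∨ s6 = 1 ∨ 1 = 1
s8 = s7 ∨ s1 = 1 ∨ 0 = 1
s9 = s8 ⊼ s0 = 1 ⊼ 1 = 0
s10 = s9 ⊕ d = 0 ⊕ 1 = 1
So s10 = 1 as required.

a=0 b=1 c=1 d=1 e=1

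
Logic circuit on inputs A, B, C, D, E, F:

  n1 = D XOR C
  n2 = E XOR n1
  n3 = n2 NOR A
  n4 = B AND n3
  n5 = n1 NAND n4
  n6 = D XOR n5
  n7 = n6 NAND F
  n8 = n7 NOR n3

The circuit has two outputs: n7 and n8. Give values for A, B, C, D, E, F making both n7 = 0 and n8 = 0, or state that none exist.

Check with A=0, B=1, C=0, D=0, E=0, F=1:
n1 = D XOR C = 0 XOR 0 = 0
n2 = E XOR n1 = 0 XOR 0 = 0
n3 = n2 NOR A = 0 NOR 0 = 1
n4 = B AND n3 = 1 AND 1 = 1
n5 = n1 NAND n4 = 0 NAND 1 = 1
n6 = D XOR n5 = 0 XOR 1 = 1
n7 = n6 NAND F = 1 NAND 1 = 0
n8 = n7 NOR n3 = 0 NOR 1 = 0
So n7 = 0 and n8 = 0.

A=0, B=1, C=0, D=0, E=0, F=1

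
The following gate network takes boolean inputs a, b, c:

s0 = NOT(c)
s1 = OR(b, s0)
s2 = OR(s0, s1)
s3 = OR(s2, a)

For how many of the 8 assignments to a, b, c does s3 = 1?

s3 = OR(s2, a) must be 1, so at least one of s2, a is 1.
Enumerating the 8 input combinations, 7 give s3 = 1 and 1 give s3 = 0.

7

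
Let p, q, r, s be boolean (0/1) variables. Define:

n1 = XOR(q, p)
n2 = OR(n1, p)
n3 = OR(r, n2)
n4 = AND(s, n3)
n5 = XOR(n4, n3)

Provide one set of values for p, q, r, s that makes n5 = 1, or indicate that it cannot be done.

n5 = XOR(n4, n3) must be 1, so n4 and n3 differ.
Check with p=1, q=0, r=0, s=0:
n1 = XOR(q, p) = XOR(0, 1) = 1
n2 = OR(n1, p) = OR(1, 1) = 1
n3 = OR(r, n2) = OR(0, 1) = 1
n4 = AND(s, n3) = AND(0, 1) = 0
n5 = XOR(n4, n3) = XOR(0, 1) = 1
So n5 = 1 as required.

p=1, q=0, r=0, s=0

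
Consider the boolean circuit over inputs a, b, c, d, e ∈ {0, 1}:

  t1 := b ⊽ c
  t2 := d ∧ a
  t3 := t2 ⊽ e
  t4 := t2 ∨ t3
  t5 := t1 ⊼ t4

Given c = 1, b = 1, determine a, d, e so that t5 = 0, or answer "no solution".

With c = 1, b = 1 fixed, none of the 8 settings of a, d, e give t5 = 0.
For example, with a=0, d=0, e=1:
t1 = b ⊽ c = 1 ⊽ 1 = 0
t2 = d ∧ a = 0 ∧ 0 = 0
t3 = t2 ⊽ e = 0 ⊽ 1 = 0
t4 = t2 ∨ t3 = 0 ∨ 0 = 0
t5 = t1 ⊼ t4 = 0 ⊼ 0 = 1
giving t5 = 1 ≠ 0.

no solution exists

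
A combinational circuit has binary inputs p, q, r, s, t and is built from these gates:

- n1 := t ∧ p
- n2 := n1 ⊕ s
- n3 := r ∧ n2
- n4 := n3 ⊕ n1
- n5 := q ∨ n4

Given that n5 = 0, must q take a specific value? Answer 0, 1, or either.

n5 = q ∨ n4 must be 0, so both q = 0 and n4 = 0.
Every assignment with n5 = 0 has q = 0; there are 10 such assignment(s).

0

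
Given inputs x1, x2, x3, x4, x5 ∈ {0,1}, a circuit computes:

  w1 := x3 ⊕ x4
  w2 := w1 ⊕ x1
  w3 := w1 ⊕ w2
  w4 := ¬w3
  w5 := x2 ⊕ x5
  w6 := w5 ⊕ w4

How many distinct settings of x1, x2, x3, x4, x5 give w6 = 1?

w6 = w5 ⊕ w4 must be 1, so w5 and w4 differ.
Enumerating the 32 input combinations, 16 give w6 = 1 and 16 give w6 = 0.

16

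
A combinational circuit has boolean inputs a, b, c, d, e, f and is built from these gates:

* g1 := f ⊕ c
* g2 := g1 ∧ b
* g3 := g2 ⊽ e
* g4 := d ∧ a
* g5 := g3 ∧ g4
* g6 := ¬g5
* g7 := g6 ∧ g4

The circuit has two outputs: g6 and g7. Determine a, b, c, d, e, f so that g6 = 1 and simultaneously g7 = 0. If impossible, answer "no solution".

a=0 b=1 c=0 d=0 e=0 f=0

Check with a=0 b=1 c=0 d=0 e=0 f=0:
g1 = f ⊕ c = 0 ⊕ 0 = 0
g2 = g1 ∧ b = 0 ∧ 1 = 0
g3 = g2 ⊽ e = 0 ⊽ 0 = 1
g4 = d ∧ a = 0 ∧ 0 = 0
g5 = g3 ∧ g4 = 1 ∧ 0 = 0
g6 = ¬g5 = ¬0 = 1
g7 = g6 ∧ g4 = 1 ∧ 0 = 0
So g6 = 1 and g7 = 0.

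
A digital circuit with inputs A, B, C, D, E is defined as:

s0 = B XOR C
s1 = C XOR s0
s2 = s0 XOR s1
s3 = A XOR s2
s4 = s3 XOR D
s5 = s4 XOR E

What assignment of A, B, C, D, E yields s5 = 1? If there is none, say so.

A=0 B=0 C=1 D=1 E=1

s5 = s4 XOR E must be 1, so s4 and E differ.
Check with A=0 B=0 C=1 D=1 E=1:
s0 = B XOR C = 0 XOR 1 = 1
s1 = C XOR s0 = 1 XOR 1 = 0
s2 = s0 XOR s1 = 1 XOR 0 = 1
s3 = A XOR s2 = 0 XOR 1 = 1
s4 = s3 XOR D = 1 XOR 1 = 0
s5 = s4 XOR E = 0 XOR 1 = 1
So s5 = 1 as required.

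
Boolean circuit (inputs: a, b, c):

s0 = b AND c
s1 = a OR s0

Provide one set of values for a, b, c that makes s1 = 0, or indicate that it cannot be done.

a=0, b=1, c=0

s1 = a OR s0 must be 0, so both a = 0 and s0 = 0.
s0 = b AND c must be 0, so at least one of b, c is 0.
Check with a=0, b=1, c=0:
s0 = b AND c = 1 AND 0 = 0
s1 = a OR s0 = 0 OR 0 = 0
So s1 = 0 as required.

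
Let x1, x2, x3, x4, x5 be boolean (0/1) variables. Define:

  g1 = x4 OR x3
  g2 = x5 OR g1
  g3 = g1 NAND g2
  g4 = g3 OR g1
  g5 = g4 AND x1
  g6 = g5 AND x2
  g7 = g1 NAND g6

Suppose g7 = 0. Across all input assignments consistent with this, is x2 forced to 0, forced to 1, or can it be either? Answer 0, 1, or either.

1

g7 = g1 NAND g6 must be 0, so both g1 = 1 and g6 = 1.
Every assignment with g7 = 0 has x2 = 1; there are 6 such assignment(s).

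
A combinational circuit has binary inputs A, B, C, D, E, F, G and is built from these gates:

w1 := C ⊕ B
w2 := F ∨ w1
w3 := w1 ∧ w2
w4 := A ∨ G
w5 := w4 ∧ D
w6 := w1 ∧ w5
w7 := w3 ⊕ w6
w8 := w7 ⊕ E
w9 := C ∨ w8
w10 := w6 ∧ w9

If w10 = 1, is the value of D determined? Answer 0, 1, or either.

1

w10 = w6 ∧ w9 must be 1, so both w6 = 1 and w9 = 1.
w6 = w1 ∧ w5 must be 1, so both w1 = 1 and w5 = 1.
w9 = C ∨ w8 must be 1, so at least one of C, w8 is 1.
Every assignment with w10 = 1 has D = 1; there are 18 such assignment(s).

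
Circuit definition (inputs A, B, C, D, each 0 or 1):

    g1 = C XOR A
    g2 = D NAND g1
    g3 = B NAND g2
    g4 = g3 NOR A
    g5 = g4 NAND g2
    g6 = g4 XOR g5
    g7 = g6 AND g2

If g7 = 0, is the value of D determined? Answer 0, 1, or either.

g7 = g6 AND g2 must be 0, so at least one of g6, g2 is 0.
Every assignment with g7 = 0 has D = 1; there are 4 such assignment(s).
  A=0, B=0, C=1, D=1
  A=0, B=1, C=1, D=1
  A=1, B=0, C=0, D=1
  A=1, B=1, C=0, D=1

1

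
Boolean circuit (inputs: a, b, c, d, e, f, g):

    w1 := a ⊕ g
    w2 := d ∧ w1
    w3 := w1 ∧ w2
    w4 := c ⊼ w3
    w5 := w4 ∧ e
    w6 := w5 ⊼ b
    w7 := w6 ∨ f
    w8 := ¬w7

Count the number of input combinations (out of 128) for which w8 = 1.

14

w8 = ¬w7 must be 1, so w7 = 0.
w7 = w6 ∨ f must be 0, so both w6 = 0 and f = 0.
Enumerating the 128 input combinations, 14 give w8 = 1 and 114 give w8 = 0.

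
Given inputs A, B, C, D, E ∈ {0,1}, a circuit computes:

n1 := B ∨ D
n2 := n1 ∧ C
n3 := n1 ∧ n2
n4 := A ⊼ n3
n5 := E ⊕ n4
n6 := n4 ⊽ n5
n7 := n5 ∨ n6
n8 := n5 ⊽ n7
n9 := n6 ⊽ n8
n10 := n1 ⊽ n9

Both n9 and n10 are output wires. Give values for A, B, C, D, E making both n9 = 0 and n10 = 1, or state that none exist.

Check with A=1, B=0, C=0, D=0, E=1:
n1 = B ∨ D = 0 ∨ 0 = 0
n2 = n1 ∧ C = 0 ∧ 0 = 0
n3 = n1 ∧ n2 = 0 ∧ 0 = 0
n4 = A ⊼ n3 = 1 ⊼ 0 = 1
n5 = E ⊕ n4 = 1 ⊕ 1 = 0
n6 = n4 ⊽ n5 = 1 ⊽ 0 = 0
n7 = n5 ∨ n6 = 0 ∨ 0 = 0
n8 = n5 ⊽ n7 = 0 ⊽ 0 = 1
n9 = n6 ⊽ n8 = 0 ⊽ 1 = 0
n10 = n1 ⊽ n9 = 0 ⊽ 0 = 1
So n9 = 0 and n10 = 1.

A=1, B=0, C=0, D=0, E=1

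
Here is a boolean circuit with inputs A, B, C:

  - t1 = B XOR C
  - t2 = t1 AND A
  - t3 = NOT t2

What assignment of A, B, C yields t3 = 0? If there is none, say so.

A=1 B=1 C=0

t3 = NOT t2 must be 0, so t2 = 1.
Check with A=1 B=1 C=0:
t1 = B XOR C = 1 XOR 0 = 1
t2 = t1 AND A = 1 AND 1 = 1
t3 = NOT t2 = NOT 1 = 0
So t3 = 0 as required.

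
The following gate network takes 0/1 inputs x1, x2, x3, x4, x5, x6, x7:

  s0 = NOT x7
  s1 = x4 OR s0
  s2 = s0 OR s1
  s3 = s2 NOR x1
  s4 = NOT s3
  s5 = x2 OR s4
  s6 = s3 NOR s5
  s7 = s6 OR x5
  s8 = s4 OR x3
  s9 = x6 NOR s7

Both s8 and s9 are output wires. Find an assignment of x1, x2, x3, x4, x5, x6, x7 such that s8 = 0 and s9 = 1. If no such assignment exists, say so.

Check with x1=0 x2=1 x3=0 x4=0 x5=0 x6=0 x7=1:
s0 = NOT x7 = NOT 1 = 0
s1 = x4 OR s0 = 0 OR 0 = 0
s2 = s0 OR s1 = 0 OR 0 = 0
s3 = s2 NOR x1 = 0 NOR 0 = 1
s4 = NOT s3 = NOT 1 = 0
s5 = x2 OR s4 = 1 OR 0 = 1
s6 = s3 NOR s5 = 1 NOR 1 = 0
s7 = s6 OR x5 = 0 OR 0 = 0
s8 = s4 OR x3 = 0 OR 0 = 0
s9 = x6 NOR s7 = 0 NOR 0 = 1
So s8 = 0 and s9 = 1.

x1=0 x2=1 x3=0 x4=0 x5=0 x6=0 x7=1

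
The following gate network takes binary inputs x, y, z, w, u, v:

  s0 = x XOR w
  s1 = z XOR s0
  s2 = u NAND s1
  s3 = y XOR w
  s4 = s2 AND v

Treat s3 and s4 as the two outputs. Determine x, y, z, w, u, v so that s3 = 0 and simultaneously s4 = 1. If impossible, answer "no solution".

Check with x=1 y=0 z=1 w=0 u=0 v=1:
s0 = x XOR w = 1 XOR 0 = 1
s1 = z XOR s0 = 1 XOR 1 = 0
s2 = u NAND s1 = 0 NAND 0 = 1
s3 = y XOR w = 0 XOR 0 = 0
s4 = s2 AND v = 1 AND 1 = 1
So s3 = 0 and s4 = 1.

x=1 y=0 z=1 w=0 u=0 v=1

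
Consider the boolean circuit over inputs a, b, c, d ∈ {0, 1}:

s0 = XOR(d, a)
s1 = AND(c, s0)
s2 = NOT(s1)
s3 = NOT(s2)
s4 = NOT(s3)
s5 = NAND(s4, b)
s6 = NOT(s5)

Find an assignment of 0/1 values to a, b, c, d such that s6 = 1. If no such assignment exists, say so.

a=1, b=1, c=0, d=0

s6 = NOT(s5) must be 1, so s5 = 0.
Check with a=1, b=1, c=0, d=0:
s0 = XOR(d, a) = XOR(0, 1) = 1
s1 = AND(c, s0) = AND(0, 1) = 0
s2 = NOT(s1) = NOT 0 = 1
s3 = NOT(s2) = NOT 1 = 0
s4 = NOT(s3) = NOT 0 = 1
s5 = NAND(s4, b) = NAND(1, 1) = 0
s6 = NOT(s5) = NOT 0 = 1
So s6 = 1 as required.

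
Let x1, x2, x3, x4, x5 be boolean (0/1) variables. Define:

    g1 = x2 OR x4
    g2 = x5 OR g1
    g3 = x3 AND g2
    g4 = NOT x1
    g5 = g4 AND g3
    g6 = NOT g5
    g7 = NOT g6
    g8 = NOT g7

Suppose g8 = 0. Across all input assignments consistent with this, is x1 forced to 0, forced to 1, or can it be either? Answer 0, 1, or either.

g8 = NOT g7 must be 0, so g7 = 1.
g7 = NOT g6 must be 1, so g6 = 0.
Every assignment with g8 = 0 has x1 = 0; there are 7 such assignment(s).

0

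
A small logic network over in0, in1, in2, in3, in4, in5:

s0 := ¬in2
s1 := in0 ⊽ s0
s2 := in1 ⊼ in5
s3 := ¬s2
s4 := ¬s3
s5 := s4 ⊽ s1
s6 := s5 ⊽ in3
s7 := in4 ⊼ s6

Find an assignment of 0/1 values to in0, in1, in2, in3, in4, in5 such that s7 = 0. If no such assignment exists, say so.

Check with in0=0, in1=0, in2=1, in3=0, in4=1, in5=0:
s0 = ¬in2 = ¬1 = 0
s1 = in0 ⊽ s0 = 0 ⊽ 0 = 1
s2 = in1 ⊼ in5 = 0 ⊼ 0 = 1
s3 = ¬s2 = ¬1 = 0
s4 = ¬s3 = ¬0 = 1
s5 = s4 ⊽ s1 = 1 ⊽ 1 = 0
s6 = s5 ⊽ in3 = 0 ⊽ 0 = 1
s7 = in4 ⊼ s6 = 1 ⊼ 1 = 0
So s7 = 0 as required.

in0=0, in1=0, in2=1, in3=0, in4=1, in5=0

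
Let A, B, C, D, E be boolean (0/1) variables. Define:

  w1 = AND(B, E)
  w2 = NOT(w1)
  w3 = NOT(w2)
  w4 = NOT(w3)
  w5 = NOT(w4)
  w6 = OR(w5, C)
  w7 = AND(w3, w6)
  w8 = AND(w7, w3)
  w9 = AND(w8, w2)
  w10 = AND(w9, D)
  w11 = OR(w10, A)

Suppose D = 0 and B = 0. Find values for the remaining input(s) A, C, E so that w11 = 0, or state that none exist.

A=0 C=1 E=1

w11 = OR(w10, A) must be 0, so both w10 = 0 and A = 0.
Check with D = 0 and B = 0 and A=0, C=1, E=1:
w1 = AND(B, E) = AND(0, 1) = 0
w2 = NOT(w1) = NOT 0 = 1
w3 = NOT(w2) = NOT 1 = 0
w4 = NOT(w3) = NOT 0 = 1
w5 = NOT(w4) = NOT 1 = 0
w6 = OR(w5, C) = OR(0, 1) = 1
w7 = AND(w3, w6) = AND(0, 1) = 0
w8 = AND(w7, w3) = AND(0, 0) = 0
w9 = AND(w8, w2) = AND(0, 1) = 0
w10 = AND(w9, D) = AND(0, 0) = 0
w11 = OR(w10, A) = OR(0, 0) = 0
So w11 = 0.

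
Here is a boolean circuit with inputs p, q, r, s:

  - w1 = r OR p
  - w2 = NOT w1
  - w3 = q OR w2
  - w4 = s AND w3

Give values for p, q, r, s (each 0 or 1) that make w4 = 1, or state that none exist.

w4 = s AND w3 must be 1, so both s = 1 and w3 = 1.
w3 = q OR w2 must be 1, so at least one of q, w2 is 1.
Check with p=0, q=0, r=0, s=1:
w1 = r OR p = 0 OR 0 = 0
w2 = NOT w1 = NOT 0 = 1
w3 = q OR w2 = 0 OR 1 = 1
w4 = s AND w3 = 1 AND 1 = 1
So w4 = 1 as required.

p=0, q=0, r=0, s=1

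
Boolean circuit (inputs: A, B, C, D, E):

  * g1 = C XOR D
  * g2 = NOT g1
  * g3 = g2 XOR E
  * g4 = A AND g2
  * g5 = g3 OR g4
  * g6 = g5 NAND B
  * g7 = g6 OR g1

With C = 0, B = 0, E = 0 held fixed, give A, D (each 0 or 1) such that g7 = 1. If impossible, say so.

A=0, D=0

Check with C = 0, B = 0, E = 0 and A=0, D=0:
g1 = C XOR D = 0 XOR 0 = 0
g2 = NOT g1 = NOT 0 = 1
g3 = g2 XOR E = 1 XOR 0 = 1
g4 = A AND g2 = 0 AND 1 = 0
g5 = g3 OR g4 = 1 OR 0 = 1
g6 = g5 NAND B = 1 NAND 0 = 1
g7 = g6 OR g1 = 1 OR 0 = 1
So g7 = 1.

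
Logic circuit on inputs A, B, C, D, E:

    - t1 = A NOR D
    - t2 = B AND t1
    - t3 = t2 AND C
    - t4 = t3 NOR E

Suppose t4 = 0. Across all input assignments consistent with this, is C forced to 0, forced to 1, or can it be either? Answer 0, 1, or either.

Both values of C occur among assignments with t4 = 0:
  C=0: A=0, B=0, C=0, D=0, E=1
  C=1: A=0, B=0, C=1, D=0, E=1

either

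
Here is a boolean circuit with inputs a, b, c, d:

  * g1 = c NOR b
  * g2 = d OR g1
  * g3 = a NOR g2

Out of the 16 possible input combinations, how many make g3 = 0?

g3 = a NOR g2 must be 0, so at least one of a, g2 is 1.
Enumerating the 16 input combinations, 13 give g3 = 0 and 3 give g3 = 1.

13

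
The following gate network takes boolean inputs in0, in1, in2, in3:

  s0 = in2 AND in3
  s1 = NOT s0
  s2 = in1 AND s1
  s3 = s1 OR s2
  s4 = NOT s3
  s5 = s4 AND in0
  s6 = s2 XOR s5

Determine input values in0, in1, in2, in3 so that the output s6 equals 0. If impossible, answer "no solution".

Check with in0=0, in1=1, in2=1, in3=1:
s0 = in2 AND in3 = 1 AND 1 = 1
s1 = NOT s0 = NOT 1 = 0
s2 = in1 AND s1 = 1 AND 0 = 0
s3 = s1 OR s2 = 0 OR 0 = 0
s4 = NOT s3 = NOT 0 = 1
s5 = s4 AND in0 = 1 AND 0 = 0
s6 = s2 XOR s5 = 0 XOR 0 = 0
So s6 = 0 as required.

in0=0, in1=1, in2=1, in3=1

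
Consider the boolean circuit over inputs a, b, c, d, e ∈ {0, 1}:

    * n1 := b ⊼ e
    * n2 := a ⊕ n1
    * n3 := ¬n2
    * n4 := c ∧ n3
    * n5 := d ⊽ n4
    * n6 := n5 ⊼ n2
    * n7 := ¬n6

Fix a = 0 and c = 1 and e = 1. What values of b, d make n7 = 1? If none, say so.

n7 = ¬n6 must be 1, so n6 = 0.
n6 = n5 ⊼ n2 must be 0, so both n5 = 1 and n2 = 1.
Check with a = 0 and c = 1 and e = 1 and b=0, d=0:
n1 = b ⊼ e = 0 ⊼ 1 = 1
n2 = a ⊕ n1 = 0 ⊕ 1 = 1
n3 = ¬n2 = ¬1 = 0
n4 = c ∧ n3 = 1 ∧ 0 = 0
n5 = d ⊽ n4 = 0 ⊽ 0 = 1
n6 = n5 ⊼ n2 = 1 ⊼ 1 = 0
n7 = ¬n6 = ¬0 = 1
So n7 = 1.

b=0 d=0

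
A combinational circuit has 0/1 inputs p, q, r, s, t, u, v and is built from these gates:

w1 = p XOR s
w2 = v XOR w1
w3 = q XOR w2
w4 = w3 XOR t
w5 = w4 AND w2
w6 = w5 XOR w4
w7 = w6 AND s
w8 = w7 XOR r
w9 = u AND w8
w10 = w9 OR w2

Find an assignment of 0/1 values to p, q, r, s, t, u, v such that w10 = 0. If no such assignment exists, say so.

p=0, q=0, r=0, s=0, t=0, u=0, v=0

w10 = w9 OR w2 must be 0, so both w9 = 0 and w2 = 0.
Check with p=0, q=0, r=0, s=0, t=0, u=0, v=0:
w1 = p XOR s = 0 XOR 0 = 0
w2 = v XOR w1 = 0 XOR 0 = 0
w3 = q XOR w2 = 0 XOR 0 = 0
w4 = w3 XOR t = 0 XOR 0 = 0
w5 = w4 AND w2 = 0 AND 0 = 0
w6 = w5 XOR w4 = 0 XOR 0 = 0
w7 = w6 AND s = 0 AND 0 = 0
w8 = w7 XOR r = 0 XOR 0 = 0
w9 = u AND w8 = 0 AND 0 = 0
w10 = w9 OR w2 = 0 OR 0 = 0
So w10 = 0 as required.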